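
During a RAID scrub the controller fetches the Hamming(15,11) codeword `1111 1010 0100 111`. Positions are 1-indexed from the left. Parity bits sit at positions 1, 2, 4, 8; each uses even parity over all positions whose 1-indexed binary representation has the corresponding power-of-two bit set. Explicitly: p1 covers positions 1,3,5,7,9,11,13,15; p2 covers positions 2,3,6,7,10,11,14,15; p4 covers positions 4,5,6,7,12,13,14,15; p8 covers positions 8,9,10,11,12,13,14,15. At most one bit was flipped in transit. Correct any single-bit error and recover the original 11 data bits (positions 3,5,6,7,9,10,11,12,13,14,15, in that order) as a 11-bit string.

s1: b1⊕b3⊕b5⊕b7⊕b9⊕b11⊕b13⊕b15 = 1⊕1⊕1⊕1⊕0⊕0⊕1⊕1 = 0
s2: b2⊕b3⊕b6⊕b7⊕b10⊕b11⊕b14⊕b15 = 1⊕1⊕0⊕1⊕1⊕0⊕1⊕1 = 0
s4: b4⊕b5⊕b6⊕b7⊕b12⊕b13⊕b14⊕b15 = 1⊕1⊕0⊕1⊕0⊕1⊕1⊕1 = 0
s8: b8⊕b9⊕b10⊕b11⊕b12⊕b13⊕b14⊕b15 = 0⊕0⊕1⊕0⊕0⊕1⊕1⊕1 = 0
Syndrome (s8...s1) = 0000 → position 0 (no error).
No correction needed.
Data bits at positions 3,5,6,7,9,10,11,12,13,14,15: 11010100111

11010100111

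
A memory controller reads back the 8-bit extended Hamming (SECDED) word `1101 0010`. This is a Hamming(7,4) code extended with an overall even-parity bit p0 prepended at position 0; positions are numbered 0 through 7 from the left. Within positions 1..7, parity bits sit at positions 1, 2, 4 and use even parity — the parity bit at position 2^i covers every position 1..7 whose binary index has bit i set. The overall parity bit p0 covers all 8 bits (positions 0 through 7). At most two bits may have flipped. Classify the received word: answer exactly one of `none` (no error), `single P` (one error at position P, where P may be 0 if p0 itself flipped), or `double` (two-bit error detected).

double

s1: b1⊕b3⊕b5⊕b7 = 1⊕1⊕0⊕0 = 0
s2: b2⊕b3⊕b6⊕b7 = 0⊕1⊕1⊕0 = 0
s4: b4⊕b5⊕b6⊕b7 = 0⊕0⊕1⊕0 = 1
Syndrome (s4...s1) = 100 → position 4.
Overall parity (XOR of all 8 bits, including p0): 1⊕1⊕0⊕1⊕0⊕0⊕1⊕0 = 0
Overall=0, syndrome position=4 → double-bit error detected (uncorrectable).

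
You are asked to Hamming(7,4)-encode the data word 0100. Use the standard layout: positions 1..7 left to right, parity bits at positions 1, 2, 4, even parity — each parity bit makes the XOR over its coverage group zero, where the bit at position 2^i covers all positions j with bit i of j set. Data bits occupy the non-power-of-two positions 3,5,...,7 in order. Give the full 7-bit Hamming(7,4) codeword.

1001100

Place data bits at non-power-of-two positions: b3=0, b5=1, b6=0, b7=0.
p1 = XOR of data positions {3,5,7} = 0⊕1⊕0 = 1
p2 = XOR of data positions {3,6,7} = 0⊕0⊕0 = 0
p4 = XOR of data positions {5,6,7} = 1⊕0⊕0 = 1
Codeword b1..b7 = 1001100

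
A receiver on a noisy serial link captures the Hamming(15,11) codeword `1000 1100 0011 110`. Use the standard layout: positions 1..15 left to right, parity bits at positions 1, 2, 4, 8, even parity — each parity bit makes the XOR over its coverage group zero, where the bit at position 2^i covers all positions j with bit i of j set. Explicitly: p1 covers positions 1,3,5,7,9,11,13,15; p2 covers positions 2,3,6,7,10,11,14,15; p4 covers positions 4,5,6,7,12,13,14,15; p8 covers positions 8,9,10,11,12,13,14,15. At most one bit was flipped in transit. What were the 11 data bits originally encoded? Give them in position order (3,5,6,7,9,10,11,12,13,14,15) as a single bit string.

01000011110

s1: b1⊕b3⊕b5⊕b7⊕b9⊕b11⊕b13⊕b15 = 1⊕0⊕1⊕0⊕0⊕1⊕1⊕0 = 0
s2: b2⊕b3⊕b6⊕b7⊕b10⊕b11⊕b14⊕b15 = 0⊕0⊕1⊕0⊕0⊕1⊕1⊕0 = 1
s4: b4⊕b5⊕b6⊕b7⊕b12⊕b13⊕b14⊕b15 = 0⊕1⊕1⊕0⊕1⊕1⊕1⊕0 = 1
s8: b8⊕b9⊕b10⊕b11⊕b12⊕b13⊕b14⊕b15 = 0⊕0⊕0⊕1⊕1⊕1⊕1⊕0 = 0
Syndrome (s8...s1) = 0110 → position 6.
Flip bit 6: corrected codeword = 100010000011110
Data bits at positions 3,5,6,7,9,10,11,12,13,14,15: 01000011110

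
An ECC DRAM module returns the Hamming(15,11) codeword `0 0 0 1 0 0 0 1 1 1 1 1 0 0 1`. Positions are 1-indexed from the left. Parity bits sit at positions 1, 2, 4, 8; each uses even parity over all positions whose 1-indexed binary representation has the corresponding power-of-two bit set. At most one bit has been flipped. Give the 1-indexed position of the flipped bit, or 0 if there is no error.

7

s1: b1⊕b3⊕b5⊕b7⊕b9⊕b11⊕b13⊕b15 = 0⊕0⊕0⊕0⊕1⊕1⊕0⊕1 = 1
s2: b2⊕b3⊕b6⊕b7⊕b10⊕b11⊕b14⊕b15 = 0⊕0⊕0⊕0⊕1⊕1⊕0⊕1 = 1
s4: b4⊕b5⊕b6⊕b7⊕b12⊕b13⊕b14⊕b15 = 1⊕0⊕0⊕0⊕1⊕0⊕0⊕1 = 1
s8: b8⊕b9⊕b10⊕b11⊕b12⊕b13⊕b14⊕b15 = 1⊕1⊕1⊕1⊕1⊕0⊕0⊕1 = 0
Syndrome (s8...s1) = 0111 → position 7.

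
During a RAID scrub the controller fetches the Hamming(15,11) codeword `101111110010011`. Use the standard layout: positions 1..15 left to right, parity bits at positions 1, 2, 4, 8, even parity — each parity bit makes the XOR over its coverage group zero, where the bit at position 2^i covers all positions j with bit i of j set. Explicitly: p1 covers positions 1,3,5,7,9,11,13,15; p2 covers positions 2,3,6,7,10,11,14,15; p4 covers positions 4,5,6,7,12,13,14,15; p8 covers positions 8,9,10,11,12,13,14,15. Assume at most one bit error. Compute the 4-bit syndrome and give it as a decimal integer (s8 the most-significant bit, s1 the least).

0

s1: b1⊕b3⊕b5⊕b7⊕b9⊕b11⊕b13⊕b15 = 1⊕1⊕1⊕1⊕0⊕1⊕0⊕1 = 0
s2: b2⊕b3⊕b6⊕b7⊕b10⊕b11⊕b14⊕b15 = 0⊕1⊕1⊕1⊕0⊕1⊕1⊕1 = 0
s4: b4⊕b5⊕b6⊕b7⊕b12⊕b13⊕b14⊕b15 = 1⊕1⊕1⊕1⊕0⊕0⊕1⊕1 = 0
s8: b8⊕b9⊕b10⊕b11⊕b12⊕b13⊕b14⊕b15 = 1⊕0⊕0⊕1⊕0⊕0⊕1⊕1 = 0
Syndrome (s8...s1) = 0000 → position 0 (no error).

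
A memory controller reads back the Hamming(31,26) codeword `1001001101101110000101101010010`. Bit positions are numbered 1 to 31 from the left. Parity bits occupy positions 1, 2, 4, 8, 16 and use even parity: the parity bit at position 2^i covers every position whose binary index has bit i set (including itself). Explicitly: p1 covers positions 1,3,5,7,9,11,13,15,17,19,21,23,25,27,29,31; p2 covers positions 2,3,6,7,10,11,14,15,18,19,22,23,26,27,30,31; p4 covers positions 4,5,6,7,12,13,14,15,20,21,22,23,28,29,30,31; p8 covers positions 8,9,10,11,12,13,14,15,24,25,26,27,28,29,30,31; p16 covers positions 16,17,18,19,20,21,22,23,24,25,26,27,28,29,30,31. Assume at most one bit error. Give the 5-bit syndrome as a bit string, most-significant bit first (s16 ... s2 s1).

s1: b1⊕b3⊕b5⊕b7⊕b9⊕b11⊕b13⊕b15⊕b17⊕b19⊕b21⊕b23⊕b25⊕b27⊕b29⊕b31 = 1⊕0⊕0⊕1⊕0⊕1⊕1⊕1⊕0⊕0⊕0⊕1⊕1⊕1⊕0⊕0 = 0
s2: b2⊕b3⊕b6⊕b7⊕b10⊕b11⊕b14⊕b15⊕b18⊕b19⊕b22⊕b23⊕b26⊕b27⊕b30⊕b31 = 0⊕0⊕0⊕1⊕1⊕1⊕1⊕1⊕0⊕0⊕1⊕1⊕0⊕1⊕1⊕0 = 1
s4: b4⊕b5⊕b6⊕b7⊕b12⊕b13⊕b14⊕b15⊕b20⊕b21⊕b22⊕b23⊕b28⊕b29⊕b30⊕b31 = 1⊕0⊕0⊕1⊕0⊕1⊕1⊕1⊕1⊕0⊕1⊕1⊕0⊕0⊕1⊕0 = 1
s8: b8⊕b9⊕b10⊕b11⊕b12⊕b13⊕b14⊕b15⊕b24⊕b25⊕b26⊕b27⊕b28⊕b29⊕b30⊕b31 = 1⊕0⊕1⊕1⊕0⊕1⊕1⊕1⊕0⊕1⊕0⊕1⊕0⊕0⊕1⊕0 = 1
s16: b16⊕b17⊕b18⊕b19⊕b20⊕b21⊕b22⊕b23⊕b24⊕b25⊕b26⊕b27⊕b28⊕b29⊕b30⊕b31 = 0⊕0⊕0⊕0⊕1⊕0⊕1⊕1⊕0⊕1⊕0⊕1⊕0⊕0⊕1⊕0 = 0
Syndrome (s16...s1) = 01110 → position 14.

01110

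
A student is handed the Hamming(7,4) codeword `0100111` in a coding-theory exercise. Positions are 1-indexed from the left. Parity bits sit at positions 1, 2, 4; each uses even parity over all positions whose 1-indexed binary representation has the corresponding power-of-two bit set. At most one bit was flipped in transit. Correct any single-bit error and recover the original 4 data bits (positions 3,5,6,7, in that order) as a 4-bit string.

s1: b1⊕b3⊕b5⊕b7 = 0⊕0⊕1⊕1 = 0
s2: b2⊕b3⊕b6⊕b7 = 1⊕0⊕1⊕1 = 1
s4: b4⊕b5⊕b6⊕b7 = 0⊕1⊕1⊕1 = 1
Syndrome (s4...s1) = 110 → position 6.
Flip bit 6: corrected codeword = 0100101
Data bits at positions 3,5,6,7: 0101

0101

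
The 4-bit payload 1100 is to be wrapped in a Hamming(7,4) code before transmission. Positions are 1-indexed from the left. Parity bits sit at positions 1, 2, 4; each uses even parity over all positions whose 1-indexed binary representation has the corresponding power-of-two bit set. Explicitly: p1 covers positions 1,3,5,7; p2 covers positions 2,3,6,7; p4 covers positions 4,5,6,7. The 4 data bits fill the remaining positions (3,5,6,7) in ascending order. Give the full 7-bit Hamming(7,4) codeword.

Place data bits at non-power-of-two positions: b3=1, b5=1, b6=0, b7=0.
p1 = XOR of data positions {3,5,7} = 1⊕1⊕0 = 0
p2 = XOR of data positions {3,6,7} = 1⊕0⊕0 = 1
p4 = XOR of data positions {5,6,7} = 1⊕0⊕0 = 1
Codeword b1..b7 = 0111100

0111100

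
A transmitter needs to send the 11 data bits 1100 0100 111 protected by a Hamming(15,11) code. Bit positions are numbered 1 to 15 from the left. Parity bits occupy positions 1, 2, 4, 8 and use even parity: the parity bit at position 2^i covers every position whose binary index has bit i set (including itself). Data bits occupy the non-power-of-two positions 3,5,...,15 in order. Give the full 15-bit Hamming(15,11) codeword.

Place data bits at non-power-of-two positions: b3=1, b5=1, b6=0, b7=0, b9=0, b10=1, b11=0, b12=0, b13=1, b14=1, b15=1.
p1 = XOR of data positions {3,5,7,9,11,13,15} = 1⊕1⊕0⊕0⊕0⊕1⊕1 = 0
p2 = XOR of data positions {3,6,7,10,11,14,15} = 1⊕0⊕0⊕1⊕0⊕1⊕1 = 0
p4 = XOR of data positions {5,6,7,12,13,14,15} = 1⊕0⊕0⊕0⊕1⊕1⊕1 = 0
p8 = XOR of data positions {9,10,11,12,13,14,15} = 0⊕1⊕0⊕0⊕1⊕1⊕1 = 0
Codeword b1..b15 = 001010000100111

001010000100111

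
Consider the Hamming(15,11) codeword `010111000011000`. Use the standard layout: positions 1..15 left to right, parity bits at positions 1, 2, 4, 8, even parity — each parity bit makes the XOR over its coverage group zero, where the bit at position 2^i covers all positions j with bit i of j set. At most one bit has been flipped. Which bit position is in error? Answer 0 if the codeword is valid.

s1: b1⊕b3⊕b5⊕b7⊕b9⊕b11⊕b13⊕b15 = 0⊕0⊕1⊕0⊕0⊕1⊕0⊕0 = 0
s2: b2⊕b3⊕b6⊕b7⊕b10⊕b11⊕b14⊕b15 = 1⊕0⊕1⊕0⊕0⊕1⊕0⊕0 = 1
s4: b4⊕b5⊕b6⊕b7⊕b12⊕b13⊕b14⊕b15 = 1⊕1⊕1⊕0⊕1⊕0⊕0⊕0 = 0
s8: b8⊕b9⊕b10⊕b11⊕b12⊕b13⊕b14⊕b15 = 0⊕0⊕0⊕1⊕1⊕0⊕0⊕0 = 0
Syndrome (s8...s1) = 0010 → position 2.

2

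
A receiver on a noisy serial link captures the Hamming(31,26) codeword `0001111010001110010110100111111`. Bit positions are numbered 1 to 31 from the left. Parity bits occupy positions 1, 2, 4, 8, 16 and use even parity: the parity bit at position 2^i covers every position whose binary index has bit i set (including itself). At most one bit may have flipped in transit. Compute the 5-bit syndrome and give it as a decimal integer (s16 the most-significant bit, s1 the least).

s1: b1⊕b3⊕b5⊕b7⊕b9⊕b11⊕b13⊕b15⊕b17⊕b19⊕b21⊕b23⊕b25⊕b27⊕b29⊕b31 = 0⊕0⊕1⊕1⊕1⊕0⊕1⊕1⊕0⊕0⊕1⊕1⊕0⊕1⊕1⊕1 = 0
s2: b2⊕b3⊕b6⊕b7⊕b10⊕b11⊕b14⊕b15⊕b18⊕b19⊕b22⊕b23⊕b26⊕b27⊕b30⊕b31 = 0⊕0⊕1⊕1⊕0⊕0⊕1⊕1⊕1⊕0⊕0⊕1⊕1⊕1⊕1⊕1 = 0
s4: b4⊕b5⊕b6⊕b7⊕b12⊕b13⊕b14⊕b15⊕b20⊕b21⊕b22⊕b23⊕b28⊕b29⊕b30⊕b31 = 1⊕1⊕1⊕1⊕0⊕1⊕1⊕1⊕1⊕1⊕0⊕1⊕1⊕1⊕1⊕1 = 0
s8: b8⊕b9⊕b10⊕b11⊕b12⊕b13⊕b14⊕b15⊕b24⊕b25⊕b26⊕b27⊕b28⊕b29⊕b30⊕b31 = 0⊕1⊕0⊕0⊕0⊕1⊕1⊕1⊕0⊕0⊕1⊕1⊕1⊕1⊕1⊕1 = 0
s16: b16⊕b17⊕b18⊕b19⊕b20⊕b21⊕b22⊕b23⊕b24⊕b25⊕b26⊕b27⊕b28⊕b29⊕b30⊕b31 = 0⊕0⊕1⊕0⊕1⊕1⊕0⊕1⊕0⊕0⊕1⊕1⊕1⊕1⊕1⊕1 = 0
Syndrome (s16...s1) = 00000 → position 0 (no error).

0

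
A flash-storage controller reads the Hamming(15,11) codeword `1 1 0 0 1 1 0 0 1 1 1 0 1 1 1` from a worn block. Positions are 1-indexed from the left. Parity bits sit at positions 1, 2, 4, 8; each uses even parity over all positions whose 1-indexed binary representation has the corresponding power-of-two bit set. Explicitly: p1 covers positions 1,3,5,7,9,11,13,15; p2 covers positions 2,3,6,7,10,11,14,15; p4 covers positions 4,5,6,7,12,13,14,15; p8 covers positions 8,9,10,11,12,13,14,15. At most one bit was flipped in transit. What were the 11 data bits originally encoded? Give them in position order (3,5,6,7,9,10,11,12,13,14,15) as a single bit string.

s1: b1⊕b3⊕b5⊕b7⊕b9⊕b11⊕b13⊕b15 = 1⊕0⊕1⊕0⊕1⊕1⊕1⊕1 = 0
s2: b2⊕b3⊕b6⊕b7⊕b10⊕b11⊕b14⊕b15 = 1⊕0⊕1⊕0⊕1⊕1⊕1⊕1 = 0
s4: b4⊕b5⊕b6⊕b7⊕b12⊕b13⊕b14⊕b15 = 0⊕1⊕1⊕0⊕0⊕1⊕1⊕1 = 1
s8: b8⊕b9⊕b10⊕b11⊕b12⊕b13⊕b14⊕b15 = 0⊕1⊕1⊕1⊕0⊕1⊕1⊕1 = 0
Syndrome (s8...s1) = 0100 → position 4.
Flip bit 4: corrected codeword = 110111001110111
Data bits at positions 3,5,6,7,9,10,11,12,13,14,15: 01101110111

01101110111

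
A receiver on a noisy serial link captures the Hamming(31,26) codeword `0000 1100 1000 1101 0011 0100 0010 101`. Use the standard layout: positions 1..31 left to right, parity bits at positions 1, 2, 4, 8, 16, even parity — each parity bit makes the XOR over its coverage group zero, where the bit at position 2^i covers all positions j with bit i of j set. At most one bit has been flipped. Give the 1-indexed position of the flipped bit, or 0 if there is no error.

s1: b1⊕b3⊕b5⊕b7⊕b9⊕b11⊕b13⊕b15⊕b17⊕b19⊕b21⊕b23⊕b25⊕b27⊕b29⊕b31 = 0⊕0⊕1⊕0⊕1⊕0⊕1⊕0⊕0⊕1⊕0⊕0⊕0⊕1⊕1⊕1 = 1
s2: b2⊕b3⊕b6⊕b7⊕b10⊕b11⊕b14⊕b15⊕b18⊕b19⊕b22⊕b23⊕b26⊕b27⊕b30⊕b31 = 0⊕0⊕1⊕0⊕0⊕0⊕1⊕0⊕0⊕1⊕1⊕0⊕0⊕1⊕0⊕1 = 0
s4: b4⊕b5⊕b6⊕b7⊕b12⊕b13⊕b14⊕b15⊕b20⊕b21⊕b22⊕b23⊕b28⊕b29⊕b30⊕b31 = 0⊕1⊕1⊕0⊕0⊕1⊕1⊕0⊕1⊕0⊕1⊕0⊕0⊕1⊕0⊕1 = 0
s8: b8⊕b9⊕b10⊕b11⊕b12⊕b13⊕b14⊕b15⊕b24⊕b25⊕b26⊕b27⊕b28⊕b29⊕b30⊕b31 = 0⊕1⊕0⊕0⊕0⊕1⊕1⊕0⊕0⊕0⊕0⊕1⊕0⊕1⊕0⊕1 = 0
s16: b16⊕b17⊕b18⊕b19⊕b20⊕b21⊕b22⊕b23⊕b24⊕b25⊕b26⊕b27⊕b28⊕b29⊕b30⊕b31 = 1⊕0⊕0⊕1⊕1⊕0⊕1⊕0⊕0⊕0⊕0⊕1⊕0⊕1⊕0⊕1 = 1
Syndrome (s16...s1) = 10001 → position 17.

17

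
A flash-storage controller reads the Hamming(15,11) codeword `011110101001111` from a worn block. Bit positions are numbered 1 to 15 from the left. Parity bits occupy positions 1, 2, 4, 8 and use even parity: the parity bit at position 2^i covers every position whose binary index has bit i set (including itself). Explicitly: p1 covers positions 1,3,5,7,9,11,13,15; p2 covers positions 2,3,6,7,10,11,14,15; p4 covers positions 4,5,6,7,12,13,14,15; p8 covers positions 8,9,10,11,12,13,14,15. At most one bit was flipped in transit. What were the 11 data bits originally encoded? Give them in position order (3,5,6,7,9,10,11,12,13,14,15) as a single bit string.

11011001101

s1: b1⊕b3⊕b5⊕b7⊕b9⊕b11⊕b13⊕b15 = 0⊕1⊕1⊕1⊕1⊕0⊕1⊕1 = 0
s2: b2⊕b3⊕b6⊕b7⊕b10⊕b11⊕b14⊕b15 = 1⊕1⊕0⊕1⊕0⊕0⊕1⊕1 = 1
s4: b4⊕b5⊕b6⊕b7⊕b12⊕b13⊕b14⊕b15 = 1⊕1⊕0⊕1⊕1⊕1⊕1⊕1 = 1
s8: b8⊕b9⊕b10⊕b11⊕b12⊕b13⊕b14⊕b15 = 0⊕1⊕0⊕0⊕1⊕1⊕1⊕1 = 1
Syndrome (s8...s1) = 1110 → position 14.
Flip bit 14: corrected codeword = 011110101001101
Data bits at positions 3,5,6,7,9,10,11,12,13,14,15: 11011001101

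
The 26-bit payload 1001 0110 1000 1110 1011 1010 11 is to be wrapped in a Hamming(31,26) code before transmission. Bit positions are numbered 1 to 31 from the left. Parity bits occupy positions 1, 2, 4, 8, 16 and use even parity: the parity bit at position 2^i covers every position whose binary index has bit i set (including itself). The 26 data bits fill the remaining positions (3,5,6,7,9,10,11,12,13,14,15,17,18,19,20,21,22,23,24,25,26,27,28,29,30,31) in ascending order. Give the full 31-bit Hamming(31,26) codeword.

1011001101101000011101011101011

Place data bits at non-power-of-two positions: b3=1, b5=0, b6=0, b7=1, b9=0, b10=1, b11=1, b12=0, b13=1, b14=0, b15=0, b17=0, b18=1, b19=1, b20=1, b21=0, b22=1, b23=0, b24=1, b25=1, b26=1, b27=0, b28=1, b29=0, b30=1, b31=1.
p1 = XOR of data positions {3,5,7,9,11,13,15,17,19,21,23,25,27,29,31} = 1⊕0⊕1⊕0⊕1⊕1⊕0⊕0⊕1⊕0⊕0⊕1⊕0⊕0⊕1 = 1
p2 = XOR of data positions {3,6,7,10,11,14,15,18,19,22,23,26,27,30,31} = 1⊕0⊕1⊕1⊕1⊕0⊕0⊕1⊕1⊕1⊕0⊕1⊕0⊕1⊕1 = 0
p4 = XOR of data positions {5,6,7,12,13,14,15,20,21,22,23,28,29,30,31} = 0⊕0⊕1⊕0⊕1⊕0⊕0⊕1⊕0⊕1⊕0⊕1⊕0⊕1⊕1 = 1
p8 = XOR of data positions {9,10,11,12,13,14,15,24,25,26,27,28,29,30,31} = 0⊕1⊕1⊕0⊕1⊕0⊕0⊕1⊕1⊕1⊕0⊕1⊕0⊕1⊕1 = 1
p16 = XOR of data positions {17,18,19,20,21,22,23,24,25,26,27,28,29,30,31} = 0⊕1⊕1⊕1⊕0⊕1⊕0⊕1⊕1⊕1⊕0⊕1⊕0⊕1⊕1 = 0
Codeword b1..b31 = 1011001101101000011101011101011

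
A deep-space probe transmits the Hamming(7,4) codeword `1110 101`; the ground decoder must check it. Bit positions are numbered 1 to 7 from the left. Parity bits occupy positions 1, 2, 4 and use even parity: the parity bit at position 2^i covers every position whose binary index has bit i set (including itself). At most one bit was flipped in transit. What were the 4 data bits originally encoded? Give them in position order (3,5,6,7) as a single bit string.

s1: b1⊕b3⊕b5⊕b7 = 1⊕1⊕1⊕1 = 0
s2: b2⊕b3⊕b6⊕b7 = 1⊕1⊕0⊕1 = 1
s4: b4⊕b5⊕b6⊕b7 = 0⊕1⊕0⊕1 = 0
Syndrome (s4...s1) = 010 → position 2.
Flip bit 2: corrected codeword = 1010101
Data bits at positions 3,5,6,7: 1101

1101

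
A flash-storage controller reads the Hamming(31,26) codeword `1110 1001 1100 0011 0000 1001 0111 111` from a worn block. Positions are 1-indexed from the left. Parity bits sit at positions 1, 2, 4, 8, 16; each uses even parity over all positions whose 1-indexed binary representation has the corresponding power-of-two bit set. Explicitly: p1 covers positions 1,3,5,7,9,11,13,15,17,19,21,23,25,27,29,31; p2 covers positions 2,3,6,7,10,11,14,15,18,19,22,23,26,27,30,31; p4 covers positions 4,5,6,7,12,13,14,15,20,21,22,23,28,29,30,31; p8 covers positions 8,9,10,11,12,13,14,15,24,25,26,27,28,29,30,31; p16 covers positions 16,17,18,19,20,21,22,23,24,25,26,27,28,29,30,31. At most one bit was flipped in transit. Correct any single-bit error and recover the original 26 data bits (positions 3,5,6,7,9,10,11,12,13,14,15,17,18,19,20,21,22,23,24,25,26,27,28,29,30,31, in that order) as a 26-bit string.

s1: b1⊕b3⊕b5⊕b7⊕b9⊕b11⊕b13⊕b15⊕b17⊕b19⊕b21⊕b23⊕b25⊕b27⊕b29⊕b31 = 1⊕1⊕1⊕0⊕1⊕0⊕0⊕1⊕0⊕0⊕1⊕0⊕0⊕1⊕1⊕1 = 1
s2: b2⊕b3⊕b6⊕b7⊕b10⊕b11⊕b14⊕b15⊕b18⊕b19⊕b22⊕b23⊕b26⊕b27⊕b30⊕b31 = 1⊕1⊕0⊕0⊕1⊕0⊕0⊕1⊕0⊕0⊕0⊕0⊕1⊕1⊕1⊕1 = 0
s4: b4⊕b5⊕b6⊕b7⊕b12⊕b13⊕b14⊕b15⊕b20⊕b21⊕b22⊕b23⊕b28⊕b29⊕b30⊕b31 = 0⊕1⊕0⊕0⊕0⊕0⊕0⊕1⊕0⊕1⊕0⊕0⊕1⊕1⊕1⊕1 = 1
s8: b8⊕b9⊕b10⊕b11⊕b12⊕b13⊕b14⊕b15⊕b24⊕b25⊕b26⊕b27⊕b28⊕b29⊕b30⊕b31 = 1⊕1⊕1⊕0⊕0⊕0⊕0⊕1⊕1⊕0⊕1⊕1⊕1⊕1⊕1⊕1 = 1
s16: b16⊕b17⊕b18⊕b19⊕b20⊕b21⊕b22⊕b23⊕b24⊕b25⊕b26⊕b27⊕b28⊕b29⊕b30⊕b31 = 1⊕0⊕0⊕0⊕0⊕1⊕0⊕0⊕1⊕0⊕1⊕1⊕1⊕1⊕1⊕1 = 1
Syndrome (s16...s1) = 11101 → position 29.
Flip bit 29: corrected codeword = 1110100111000011000010010111011
Data bits at positions 3,5,6,7,9,10,11,12,13,14,15,17,18,19,20,21,22,23,24,25,26,27,28,29,30,31: 11001100001000010010111011

11001100001000010010111011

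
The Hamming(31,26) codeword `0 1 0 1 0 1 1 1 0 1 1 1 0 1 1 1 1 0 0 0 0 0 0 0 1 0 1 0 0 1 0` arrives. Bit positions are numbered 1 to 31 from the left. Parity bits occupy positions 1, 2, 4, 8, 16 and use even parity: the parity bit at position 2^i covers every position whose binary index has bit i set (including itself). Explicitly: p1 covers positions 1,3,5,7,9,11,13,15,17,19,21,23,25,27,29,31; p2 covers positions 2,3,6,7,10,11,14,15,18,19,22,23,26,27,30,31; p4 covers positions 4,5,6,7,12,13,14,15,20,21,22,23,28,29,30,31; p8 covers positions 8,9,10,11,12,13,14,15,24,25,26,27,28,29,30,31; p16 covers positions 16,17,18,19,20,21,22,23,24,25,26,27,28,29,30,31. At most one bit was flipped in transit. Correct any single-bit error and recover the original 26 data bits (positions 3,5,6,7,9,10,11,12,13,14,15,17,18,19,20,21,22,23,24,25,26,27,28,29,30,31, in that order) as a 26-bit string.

00110111011100000001010000

s1: b1⊕b3⊕b5⊕b7⊕b9⊕b11⊕b13⊕b15⊕b17⊕b19⊕b21⊕b23⊕b25⊕b27⊕b29⊕b31 = 0⊕0⊕0⊕1⊕0⊕1⊕0⊕1⊕1⊕0⊕0⊕0⊕1⊕1⊕0⊕0 = 0
s2: b2⊕b3⊕b6⊕b7⊕b10⊕b11⊕b14⊕b15⊕b18⊕b19⊕b22⊕b23⊕b26⊕b27⊕b30⊕b31 = 1⊕0⊕1⊕1⊕1⊕1⊕1⊕1⊕0⊕0⊕0⊕0⊕0⊕1⊕1⊕0 = 1
s4: b4⊕b5⊕b6⊕b7⊕b12⊕b13⊕b14⊕b15⊕b20⊕b21⊕b22⊕b23⊕b28⊕b29⊕b30⊕b31 = 1⊕0⊕1⊕1⊕1⊕0⊕1⊕1⊕0⊕0⊕0⊕0⊕0⊕0⊕1⊕0 = 1
s8: b8⊕b9⊕b10⊕b11⊕b12⊕b13⊕b14⊕b15⊕b24⊕b25⊕b26⊕b27⊕b28⊕b29⊕b30⊕b31 = 1⊕0⊕1⊕1⊕1⊕0⊕1⊕1⊕0⊕1⊕0⊕1⊕0⊕0⊕1⊕0 = 1
s16: b16⊕b17⊕b18⊕b19⊕b20⊕b21⊕b22⊕b23⊕b24⊕b25⊕b26⊕b27⊕b28⊕b29⊕b30⊕b31 = 1⊕1⊕0⊕0⊕0⊕0⊕0⊕0⊕0⊕1⊕0⊕1⊕0⊕0⊕1⊕0 = 1
Syndrome (s16...s1) = 11110 → position 30.
Flip bit 30: corrected codeword = 0101011101110111100000001010000
Data bits at positions 3,5,6,7,9,10,11,12,13,14,15,17,18,19,20,21,22,23,24,25,26,27,28,29,30,31: 00110111011100000001010000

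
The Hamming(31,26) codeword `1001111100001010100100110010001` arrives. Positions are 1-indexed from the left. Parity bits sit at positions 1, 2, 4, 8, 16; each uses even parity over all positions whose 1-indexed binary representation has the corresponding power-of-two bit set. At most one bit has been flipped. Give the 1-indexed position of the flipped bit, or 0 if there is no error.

s1: b1⊕b3⊕b5⊕b7⊕b9⊕b11⊕b13⊕b15⊕b17⊕b19⊕b21⊕b23⊕b25⊕b27⊕b29⊕b31 = 1⊕0⊕1⊕1⊕0⊕0⊕1⊕1⊕1⊕0⊕0⊕1⊕0⊕1⊕0⊕1 = 1
s2: b2⊕b3⊕b6⊕b7⊕b10⊕b11⊕b14⊕b15⊕b18⊕b19⊕b22⊕b23⊕b26⊕b27⊕b30⊕b31 = 0⊕0⊕1⊕1⊕0⊕0⊕0⊕1⊕0⊕0⊕0⊕1⊕0⊕1⊕0⊕1 = 0
s4: b4⊕b5⊕b6⊕b7⊕b12⊕b13⊕b14⊕b15⊕b20⊕b21⊕b22⊕b23⊕b28⊕b29⊕b30⊕b31 = 1⊕1⊕1⊕1⊕0⊕1⊕0⊕1⊕1⊕0⊕0⊕1⊕0⊕0⊕0⊕1 = 1
s8: b8⊕b9⊕b10⊕b11⊕b12⊕b13⊕b14⊕b15⊕b24⊕b25⊕b26⊕b27⊕b28⊕b29⊕b30⊕b31 = 1⊕0⊕0⊕0⊕0⊕1⊕0⊕1⊕1⊕0⊕0⊕1⊕0⊕0⊕0⊕1 = 0
s16: b16⊕b17⊕b18⊕b19⊕b20⊕b21⊕b22⊕b23⊕b24⊕b25⊕b26⊕b27⊕b28⊕b29⊕b30⊕b31 = 0⊕1⊕0⊕0⊕1⊕0⊕0⊕1⊕1⊕0⊕0⊕1⊕0⊕0⊕0⊕1 = 0
Syndrome (s16...s1) = 00101 → position 5.

5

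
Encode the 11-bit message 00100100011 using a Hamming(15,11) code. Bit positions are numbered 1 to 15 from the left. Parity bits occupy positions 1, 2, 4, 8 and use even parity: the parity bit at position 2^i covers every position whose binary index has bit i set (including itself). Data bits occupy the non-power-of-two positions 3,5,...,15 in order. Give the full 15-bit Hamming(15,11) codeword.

Place data bits at non-power-of-two positions: b3=0, b5=0, b6=1, b7=0, b9=0, b10=1, b11=0, b12=0, b13=0, b14=1, b15=1.
p1 = XOR of data positions {3,5,7,9,11,13,15} = 0⊕0⊕0⊕0⊕0⊕0⊕1 = 1
p2 = XOR of data positions {3,6,7,10,11,14,15} = 0⊕1⊕0⊕1⊕0⊕1⊕1 = 0
p4 = XOR of data positions {5,6,7,12,13,14,15} = 0⊕1⊕0⊕0⊕0⊕1⊕1 = 1
p8 = XOR of data positions {9,10,11,12,13,14,15} = 0⊕1⊕0⊕0⊕0⊕1⊕1 = 1
Codeword b1..b15 = 100101010100011

100101010100011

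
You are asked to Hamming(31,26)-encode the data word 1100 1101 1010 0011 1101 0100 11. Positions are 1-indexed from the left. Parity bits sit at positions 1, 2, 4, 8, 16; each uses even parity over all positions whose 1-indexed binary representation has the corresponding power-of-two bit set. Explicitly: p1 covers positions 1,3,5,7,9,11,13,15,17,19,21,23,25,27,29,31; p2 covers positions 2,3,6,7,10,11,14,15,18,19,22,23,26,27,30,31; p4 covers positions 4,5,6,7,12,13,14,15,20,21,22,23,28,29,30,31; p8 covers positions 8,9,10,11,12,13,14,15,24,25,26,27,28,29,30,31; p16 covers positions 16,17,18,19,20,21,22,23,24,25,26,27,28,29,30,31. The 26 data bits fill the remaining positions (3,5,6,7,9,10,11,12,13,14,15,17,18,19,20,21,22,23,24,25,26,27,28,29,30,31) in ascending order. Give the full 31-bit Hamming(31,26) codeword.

Place data bits at non-power-of-two positions: b3=1, b5=1, b6=0, b7=0, b9=1, b10=1, b11=0, b12=1, b13=1, b14=0, b15=1, b17=0, b18=0, b19=0, b20=1, b21=1, b22=1, b23=1, b24=0, b25=1, b26=0, b27=1, b28=0, b29=0, b30=1, b31=1.
p1 = XOR of data positions {3,5,7,9,11,13,15,17,19,21,23,25,27,29,31} = 1⊕1⊕0⊕1⊕0⊕1⊕1⊕0⊕0⊕1⊕1⊕1⊕1⊕0⊕1 = 0
p2 = XOR of data positions {3,6,7,10,11,14,15,18,19,22,23,26,27,30,31} = 1⊕0⊕0⊕1⊕0⊕0⊕1⊕0⊕0⊕1⊕1⊕0⊕1⊕1⊕1 = 0
p4 = XOR of data positions {5,6,7,12,13,14,15,20,21,22,23,28,29,30,31} = 1⊕0⊕0⊕1⊕1⊕0⊕1⊕1⊕1⊕1⊕1⊕0⊕0⊕1⊕1 = 0
p8 = XOR of data positions {9,10,11,12,13,14,15,24,25,26,27,28,29,30,31} = 1⊕1⊕0⊕1⊕1⊕0⊕1⊕0⊕1⊕0⊕1⊕0⊕0⊕1⊕1 = 1
p16 = XOR of data positions {17,18,19,20,21,22,23,24,25,26,27,28,29,30,31} = 0⊕0⊕0⊕1⊕1⊕1⊕1⊕0⊕1⊕0⊕1⊕0⊕0⊕1⊕1 = 0
Codeword b1..b31 = 0010100111011010000111101010011

0010100111011010000111101010011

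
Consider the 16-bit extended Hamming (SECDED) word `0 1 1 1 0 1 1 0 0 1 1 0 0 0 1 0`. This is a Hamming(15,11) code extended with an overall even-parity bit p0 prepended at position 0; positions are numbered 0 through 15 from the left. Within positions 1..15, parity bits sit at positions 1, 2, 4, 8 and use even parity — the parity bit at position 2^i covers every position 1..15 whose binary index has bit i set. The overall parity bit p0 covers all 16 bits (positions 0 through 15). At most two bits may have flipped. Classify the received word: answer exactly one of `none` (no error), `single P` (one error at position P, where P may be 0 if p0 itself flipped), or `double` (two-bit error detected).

s1: b1⊕b3⊕b5⊕b7⊕b9⊕b11⊕b13⊕b15 = 1⊕1⊕1⊕0⊕1⊕0⊕0⊕0 = 0
s2: b2⊕b3⊕b6⊕b7⊕b10⊕b11⊕b14⊕b15 = 1⊕1⊕1⊕0⊕1⊕0⊕1⊕0 = 1
s4: b4⊕b5⊕b6⊕b7⊕b12⊕b13⊕b14⊕b15 = 0⊕1⊕1⊕0⊕0⊕0⊕1⊕0 = 1
s8: b8⊕b9⊕b10⊕b11⊕b12⊕b13⊕b14⊕b15 = 0⊕1⊕1⊕0⊕0⊕0⊕1⊕0 = 1
Syndrome (s8...s1) = 1110 → position 14.
Overall parity (XOR of all 16 bits, including p0): 0⊕1⊕1⊕1⊕0⊕1⊕1⊕0⊕0⊕1⊕1⊕0⊕0⊕0⊕1⊕0 = 0
Overall=0, syndrome position=14 → double-bit error detected (uncorrectable).

double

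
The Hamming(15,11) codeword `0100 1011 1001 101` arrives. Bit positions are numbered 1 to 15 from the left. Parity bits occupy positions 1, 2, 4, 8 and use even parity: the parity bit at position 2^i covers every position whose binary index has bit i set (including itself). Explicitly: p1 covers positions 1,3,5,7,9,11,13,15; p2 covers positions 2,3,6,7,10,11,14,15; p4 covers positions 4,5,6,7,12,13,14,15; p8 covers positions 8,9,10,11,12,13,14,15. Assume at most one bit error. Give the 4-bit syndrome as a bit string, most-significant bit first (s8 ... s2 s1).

1111

s1: b1⊕b3⊕b5⊕b7⊕b9⊕b11⊕b13⊕b15 = 0⊕0⊕1⊕1⊕1⊕0⊕1⊕1 = 1
s2: b2⊕b3⊕b6⊕b7⊕b10⊕b11⊕b14⊕b15 = 1⊕0⊕0⊕1⊕0⊕0⊕0⊕1 = 1
s4: b4⊕b5⊕b6⊕b7⊕b12⊕b13⊕b14⊕b15 = 0⊕1⊕0⊕1⊕1⊕1⊕0⊕1 = 1
s8: b8⊕b9⊕b10⊕b11⊕b12⊕b13⊕b14⊕b15 = 1⊕1⊕0⊕0⊕1⊕1⊕0⊕1 = 1
Syndrome (s8...s1) = 1111 → position 15.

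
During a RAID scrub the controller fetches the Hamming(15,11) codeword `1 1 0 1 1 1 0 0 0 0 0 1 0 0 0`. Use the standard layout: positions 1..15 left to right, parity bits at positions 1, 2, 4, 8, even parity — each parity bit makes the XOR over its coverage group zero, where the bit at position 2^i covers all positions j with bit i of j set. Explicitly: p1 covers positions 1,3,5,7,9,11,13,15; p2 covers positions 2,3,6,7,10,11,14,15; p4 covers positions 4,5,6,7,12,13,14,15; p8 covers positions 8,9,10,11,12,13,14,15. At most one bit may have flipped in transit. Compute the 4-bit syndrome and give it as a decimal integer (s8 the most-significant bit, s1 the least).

8

s1: b1⊕b3⊕b5⊕b7⊕b9⊕b11⊕b13⊕b15 = 1⊕0⊕1⊕0⊕0⊕0⊕0⊕0 = 0
s2: b2⊕b3⊕b6⊕b7⊕b10⊕b11⊕b14⊕b15 = 1⊕0⊕1⊕0⊕0⊕0⊕0⊕0 = 0
s4: b4⊕b5⊕b6⊕b7⊕b12⊕b13⊕b14⊕b15 = 1⊕1⊕1⊕0⊕1⊕0⊕0⊕0 = 0
s8: b8⊕b9⊕b10⊕b11⊕b12⊕b13⊕b14⊕b15 = 0⊕0⊕0⊕0⊕1⊕0⊕0⊕0 = 1
Syndrome (s8...s1) = 1000 → position 8.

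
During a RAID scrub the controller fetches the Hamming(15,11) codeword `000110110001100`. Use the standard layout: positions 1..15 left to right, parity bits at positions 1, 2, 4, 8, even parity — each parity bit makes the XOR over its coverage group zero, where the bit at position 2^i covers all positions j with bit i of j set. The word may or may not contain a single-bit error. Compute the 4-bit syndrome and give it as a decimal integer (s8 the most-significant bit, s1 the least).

15

s1: b1⊕b3⊕b5⊕b7⊕b9⊕b11⊕b13⊕b15 = 0⊕0⊕1⊕1⊕0⊕0⊕1⊕0 = 1
s2: b2⊕b3⊕b6⊕b7⊕b10⊕b11⊕b14⊕b15 = 0⊕0⊕0⊕1⊕0⊕0⊕0⊕0 = 1
s4: b4⊕b5⊕b6⊕b7⊕b12⊕b13⊕b14⊕b15 = 1⊕1⊕0⊕1⊕1⊕1⊕0⊕0 = 1
s8: b8⊕b9⊕b10⊕b11⊕b12⊕b13⊕b14⊕b15 = 1⊕0⊕0⊕0⊕1⊕1⊕0⊕0 = 1
Syndrome (s8...s1) = 1111 → position 15.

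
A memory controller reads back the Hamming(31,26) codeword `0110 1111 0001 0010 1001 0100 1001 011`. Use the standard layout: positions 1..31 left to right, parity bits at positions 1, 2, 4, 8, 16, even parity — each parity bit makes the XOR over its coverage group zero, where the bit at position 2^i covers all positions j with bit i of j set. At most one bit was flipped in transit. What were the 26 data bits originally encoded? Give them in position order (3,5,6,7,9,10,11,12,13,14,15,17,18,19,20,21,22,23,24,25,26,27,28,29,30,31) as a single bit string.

s1: b1⊕b3⊕b5⊕b7⊕b9⊕b11⊕b13⊕b15⊕b17⊕b19⊕b21⊕b23⊕b25⊕b27⊕b29⊕b31 = 0⊕1⊕1⊕1⊕0⊕0⊕0⊕1⊕1⊕0⊕0⊕0⊕1⊕0⊕0⊕1 = 1
s2: b2⊕b3⊕b6⊕b7⊕b10⊕b11⊕b14⊕b15⊕b18⊕b19⊕b22⊕b23⊕b26⊕b27⊕b30⊕b31 = 1⊕1⊕1⊕1⊕0⊕0⊕0⊕1⊕0⊕0⊕1⊕0⊕0⊕0⊕1⊕1 = 0
s4: b4⊕b5⊕b6⊕b7⊕b12⊕b13⊕b14⊕b15⊕b20⊕b21⊕b22⊕b23⊕b28⊕b29⊕b30⊕b31 = 0⊕1⊕1⊕1⊕1⊕0⊕0⊕1⊕1⊕0⊕1⊕0⊕1⊕0⊕1⊕1 = 0
s8: b8⊕b9⊕b10⊕b11⊕b12⊕b13⊕b14⊕b15⊕b24⊕b25⊕b26⊕b27⊕b28⊕b29⊕b30⊕b31 = 1⊕0⊕0⊕0⊕1⊕0⊕0⊕1⊕0⊕1⊕0⊕0⊕1⊕0⊕1⊕1 = 1
s16: b16⊕b17⊕b18⊕b19⊕b20⊕b21⊕b22⊕b23⊕b24⊕b25⊕b26⊕b27⊕b28⊕b29⊕b30⊕b31 = 0⊕1⊕0⊕0⊕1⊕0⊕1⊕0⊕0⊕1⊕0⊕0⊕1⊕0⊕1⊕1 = 1
Syndrome (s16...s1) = 11001 → position 25.
Flip bit 25: corrected codeword = 0110111100010010100101000001011
Data bits at positions 3,5,6,7,9,10,11,12,13,14,15,17,18,19,20,21,22,23,24,25,26,27,28,29,30,31: 11110001001100101000001011

11110001001100101000001011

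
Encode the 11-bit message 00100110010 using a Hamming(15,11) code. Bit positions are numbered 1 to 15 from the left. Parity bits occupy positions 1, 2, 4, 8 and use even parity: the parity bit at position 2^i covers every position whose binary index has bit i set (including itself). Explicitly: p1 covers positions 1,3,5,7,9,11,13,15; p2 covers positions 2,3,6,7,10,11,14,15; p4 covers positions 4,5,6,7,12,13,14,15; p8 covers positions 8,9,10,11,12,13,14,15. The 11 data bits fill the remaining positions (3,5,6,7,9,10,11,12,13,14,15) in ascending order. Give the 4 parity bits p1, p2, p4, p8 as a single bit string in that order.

Place data bits at non-power-of-two positions: b3=0, b5=0, b6=1, b7=0, b9=0, b10=1, b11=1, b12=0, b13=0, b14=1, b15=0.
p1 = XOR of data positions {3,5,7,9,11,13,15} = 0⊕0⊕0⊕0⊕1⊕0⊕0 = 1
p2 = XOR of data positions {3,6,7,10,11,14,15} = 0⊕1⊕0⊕1⊕1⊕1⊕0 = 0
p4 = XOR of data positions {5,6,7,12,13,14,15} = 0⊕1⊕0⊕0⊕0⊕1⊕0 = 0
p8 = XOR of data positions {9,10,11,12,13,14,15} = 0⊕1⊕1⊕0⊕0⊕1⊕0 = 1
Parity bits p1,p2,p4,p8 = 1001

1001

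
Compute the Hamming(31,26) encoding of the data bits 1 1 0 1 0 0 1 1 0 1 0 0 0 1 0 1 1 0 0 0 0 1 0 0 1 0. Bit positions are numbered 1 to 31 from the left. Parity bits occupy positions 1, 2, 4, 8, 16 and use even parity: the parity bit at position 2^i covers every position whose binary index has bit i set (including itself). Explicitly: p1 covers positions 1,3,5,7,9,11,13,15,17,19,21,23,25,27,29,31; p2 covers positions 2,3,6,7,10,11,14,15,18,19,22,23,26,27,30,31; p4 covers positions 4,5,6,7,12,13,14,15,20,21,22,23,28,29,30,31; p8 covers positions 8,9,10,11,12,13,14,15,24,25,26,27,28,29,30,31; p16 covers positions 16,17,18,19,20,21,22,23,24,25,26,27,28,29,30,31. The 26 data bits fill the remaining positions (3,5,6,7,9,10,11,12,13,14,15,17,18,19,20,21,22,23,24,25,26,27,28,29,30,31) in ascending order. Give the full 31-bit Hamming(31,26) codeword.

Place data bits at non-power-of-two positions: b3=1, b5=1, b6=0, b7=1, b9=0, b10=0, b11=1, b12=1, b13=0, b14=1, b15=0, b17=0, b18=0, b19=1, b20=0, b21=1, b22=1, b23=0, b24=0, b25=0, b26=0, b27=1, b28=0, b29=0, b30=1, b31=0.
p1 = XOR of data positions {3,5,7,9,11,13,15,17,19,21,23,25,27,29,31} = 1⊕1⊕1⊕0⊕1⊕0⊕0⊕0⊕1⊕1⊕0⊕0⊕1⊕0⊕0 = 1
p2 = XOR of data positions {3,6,7,10,11,14,15,18,19,22,23,26,27,30,31} = 1⊕0⊕1⊕0⊕1⊕1⊕0⊕0⊕1⊕1⊕0⊕0⊕1⊕1⊕0 = 0
p4 = XOR of data positions {5,6,7,12,13,14,15,20,21,22,23,28,29,30,31} = 1⊕0⊕1⊕1⊕0⊕1⊕0⊕0⊕1⊕1⊕0⊕0⊕0⊕1⊕0 = 1
p8 = XOR of data positions {9,10,11,12,13,14,15,24,25,26,27,28,29,30,31} = 0⊕0⊕1⊕1⊕0⊕1⊕0⊕0⊕0⊕0⊕1⊕0⊕0⊕1⊕0 = 1
p16 = XOR of data positions {17,18,19,20,21,22,23,24,25,26,27,28,29,30,31} = 0⊕0⊕1⊕0⊕1⊕1⊕0⊕0⊕0⊕0⊕1⊕0⊕0⊕1⊕0 = 1
Codeword b1..b31 = 1011101100110101001011000010010

1011101100110101001011000010010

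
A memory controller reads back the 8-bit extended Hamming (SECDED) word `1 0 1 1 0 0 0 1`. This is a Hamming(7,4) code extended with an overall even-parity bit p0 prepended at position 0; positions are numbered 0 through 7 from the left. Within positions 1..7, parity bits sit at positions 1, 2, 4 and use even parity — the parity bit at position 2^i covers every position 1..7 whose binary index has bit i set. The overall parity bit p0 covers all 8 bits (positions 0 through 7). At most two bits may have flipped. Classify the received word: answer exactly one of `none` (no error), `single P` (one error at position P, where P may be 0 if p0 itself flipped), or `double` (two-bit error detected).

double

s1: b1⊕b3⊕b5⊕b7 = 0⊕1⊕0⊕1 = 0
s2: b2⊕b3⊕b6⊕b7 = 1⊕1⊕0⊕1 = 1
s4: b4⊕b5⊕b6⊕b7 = 0⊕0⊕0⊕1 = 1
Syndrome (s4...s1) = 110 → position 6.
Overall parity (XOR of all 8 bits, including p0): 1⊕0⊕1⊕1⊕0⊕0⊕0⊕1 = 0
Overall=0, syndrome position=6 → double-bit error detected (uncorrectable).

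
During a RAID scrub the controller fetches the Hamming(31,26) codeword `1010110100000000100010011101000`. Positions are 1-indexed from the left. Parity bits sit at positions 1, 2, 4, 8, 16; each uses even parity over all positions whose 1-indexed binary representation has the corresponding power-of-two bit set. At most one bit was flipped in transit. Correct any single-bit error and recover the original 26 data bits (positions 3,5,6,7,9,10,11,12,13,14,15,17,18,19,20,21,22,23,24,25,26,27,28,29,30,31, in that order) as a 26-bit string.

11100100000100010011101000

s1: b1⊕b3⊕b5⊕b7⊕b9⊕b11⊕b13⊕b15⊕b17⊕b19⊕b21⊕b23⊕b25⊕b27⊕b29⊕b31 = 1⊕1⊕1⊕0⊕0⊕0⊕0⊕0⊕1⊕0⊕1⊕0⊕1⊕0⊕0⊕0 = 0
s2: b2⊕b3⊕b6⊕b7⊕b10⊕b11⊕b14⊕b15⊕b18⊕b19⊕b22⊕b23⊕b26⊕b27⊕b30⊕b31 = 0⊕1⊕1⊕0⊕0⊕0⊕0⊕0⊕0⊕0⊕0⊕0⊕1⊕0⊕0⊕0 = 1
s4: b4⊕b5⊕b6⊕b7⊕b12⊕b13⊕b14⊕b15⊕b20⊕b21⊕b22⊕b23⊕b28⊕b29⊕b30⊕b31 = 0⊕1⊕1⊕0⊕0⊕0⊕0⊕0⊕0⊕1⊕0⊕0⊕1⊕0⊕0⊕0 = 0
s8: b8⊕b9⊕b10⊕b11⊕b12⊕b13⊕b14⊕b15⊕b24⊕b25⊕b26⊕b27⊕b28⊕b29⊕b30⊕b31 = 1⊕0⊕0⊕0⊕0⊕0⊕0⊕0⊕1⊕1⊕1⊕0⊕1⊕0⊕0⊕0 = 1
s16: b16⊕b17⊕b18⊕b19⊕b20⊕b21⊕b22⊕b23⊕b24⊕b25⊕b26⊕b27⊕b28⊕b29⊕b30⊕b31 = 0⊕1⊕0⊕0⊕0⊕1⊕0⊕0⊕1⊕1⊕1⊕0⊕1⊕0⊕0⊕0 = 0
Syndrome (s16...s1) = 01010 → position 10.
Flip bit 10: corrected codeword = 1010110101000000100010011101000
Data bits at positions 3,5,6,7,9,10,11,12,13,14,15,17,18,19,20,21,22,23,24,25,26,27,28,29,30,31: 11100100000100010011101000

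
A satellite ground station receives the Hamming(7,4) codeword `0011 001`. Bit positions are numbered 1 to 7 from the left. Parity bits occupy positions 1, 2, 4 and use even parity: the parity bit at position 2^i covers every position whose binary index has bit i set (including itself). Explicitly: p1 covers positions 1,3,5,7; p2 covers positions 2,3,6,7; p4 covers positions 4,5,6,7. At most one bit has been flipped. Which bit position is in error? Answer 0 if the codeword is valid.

s1: b1⊕b3⊕b5⊕b7 = 0⊕1⊕0⊕1 = 0
s2: b2⊕b3⊕b6⊕b7 = 0⊕1⊕0⊕1 = 0
s4: b4⊕b5⊕b6⊕b7 = 1⊕0⊕0⊕1 = 0
Syndrome (s4...s1) = 000 → position 0 (no error).

0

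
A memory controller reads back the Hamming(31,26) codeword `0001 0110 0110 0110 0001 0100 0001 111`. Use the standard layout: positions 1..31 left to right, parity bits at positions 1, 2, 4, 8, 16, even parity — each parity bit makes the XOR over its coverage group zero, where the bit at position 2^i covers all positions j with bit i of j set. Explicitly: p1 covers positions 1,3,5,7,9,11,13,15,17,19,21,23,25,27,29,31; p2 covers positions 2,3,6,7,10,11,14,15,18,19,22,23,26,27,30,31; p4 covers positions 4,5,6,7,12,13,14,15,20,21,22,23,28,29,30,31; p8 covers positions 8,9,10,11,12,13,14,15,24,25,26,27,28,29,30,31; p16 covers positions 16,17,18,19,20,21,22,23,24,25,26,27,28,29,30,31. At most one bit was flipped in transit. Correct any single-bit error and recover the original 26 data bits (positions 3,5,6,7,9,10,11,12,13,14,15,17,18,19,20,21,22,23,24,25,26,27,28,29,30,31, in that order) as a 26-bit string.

s1: b1⊕b3⊕b5⊕b7⊕b9⊕b11⊕b13⊕b15⊕b17⊕b19⊕b21⊕b23⊕b25⊕b27⊕b29⊕b31 = 0⊕0⊕0⊕1⊕0⊕1⊕0⊕1⊕0⊕0⊕0⊕0⊕0⊕0⊕1⊕1 = 1
s2: b2⊕b3⊕b6⊕b7⊕b10⊕b11⊕b14⊕b15⊕b18⊕b19⊕b22⊕b23⊕b26⊕b27⊕b30⊕b31 = 0⊕0⊕1⊕1⊕1⊕1⊕1⊕1⊕0⊕0⊕1⊕0⊕0⊕0⊕1⊕1 = 1
s4: b4⊕b5⊕b6⊕b7⊕b12⊕b13⊕b14⊕b15⊕b20⊕b21⊕b22⊕b23⊕b28⊕b29⊕b30⊕b31 = 1⊕0⊕1⊕1⊕0⊕0⊕1⊕1⊕1⊕0⊕1⊕0⊕1⊕1⊕1⊕1 = 1
s8: b8⊕b9⊕b10⊕b11⊕b12⊕b13⊕b14⊕b15⊕b24⊕b25⊕b26⊕b27⊕b28⊕b29⊕b30⊕b31 = 0⊕0⊕1⊕1⊕0⊕0⊕1⊕1⊕0⊕0⊕0⊕0⊕1⊕1⊕1⊕1 = 0
s16: b16⊕b17⊕b18⊕b19⊕b20⊕b21⊕b22⊕b23⊕b24⊕b25⊕b26⊕b27⊕b28⊕b29⊕b30⊕b31 = 0⊕0⊕0⊕0⊕1⊕0⊕1⊕0⊕0⊕0⊕0⊕0⊕1⊕1⊕1⊕1 = 0
Syndrome (s16...s1) = 00111 → position 7.
Flip bit 7: corrected codeword = 0001010001100110000101000001111
Data bits at positions 3,5,6,7,9,10,11,12,13,14,15,17,18,19,20,21,22,23,24,25,26,27,28,29,30,31: 00100110011000101000001111

00100110011000101000001111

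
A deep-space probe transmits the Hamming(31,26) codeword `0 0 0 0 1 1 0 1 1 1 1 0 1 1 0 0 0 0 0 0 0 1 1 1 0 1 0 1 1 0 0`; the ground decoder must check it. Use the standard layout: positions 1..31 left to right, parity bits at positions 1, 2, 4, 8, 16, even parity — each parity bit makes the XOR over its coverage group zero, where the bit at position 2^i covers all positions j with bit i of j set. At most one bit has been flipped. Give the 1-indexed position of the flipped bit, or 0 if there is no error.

s1: b1⊕b3⊕b5⊕b7⊕b9⊕b11⊕b13⊕b15⊕b17⊕b19⊕b21⊕b23⊕b25⊕b27⊕b29⊕b31 = 0⊕0⊕1⊕0⊕1⊕1⊕1⊕0⊕0⊕0⊕0⊕1⊕0⊕0⊕1⊕0 = 0
s2: b2⊕b3⊕b6⊕b7⊕b10⊕b11⊕b14⊕b15⊕b18⊕b19⊕b22⊕b23⊕b26⊕b27⊕b30⊕b31 = 0⊕0⊕1⊕0⊕1⊕1⊕1⊕0⊕0⊕0⊕1⊕1⊕1⊕0⊕0⊕0 = 1
s4: b4⊕b5⊕b6⊕b7⊕b12⊕b13⊕b14⊕b15⊕b20⊕b21⊕b22⊕b23⊕b28⊕b29⊕b30⊕b31 = 0⊕1⊕1⊕0⊕0⊕1⊕1⊕0⊕0⊕0⊕1⊕1⊕1⊕1⊕0⊕0 = 0
s8: b8⊕b9⊕b10⊕b11⊕b12⊕b13⊕b14⊕b15⊕b24⊕b25⊕b26⊕b27⊕b28⊕b29⊕b30⊕b31 = 1⊕1⊕1⊕1⊕0⊕1⊕1⊕0⊕1⊕0⊕1⊕0⊕1⊕1⊕0⊕0 = 0
s16: b16⊕b17⊕b18⊕b19⊕b20⊕b21⊕b22⊕b23⊕b24⊕b25⊕b26⊕b27⊕b28⊕b29⊕b30⊕b31 = 0⊕0⊕0⊕0⊕0⊕0⊕1⊕1⊕1⊕0⊕1⊕0⊕1⊕1⊕0⊕0 = 0
Syndrome (s16...s1) = 00010 → position 2.

2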